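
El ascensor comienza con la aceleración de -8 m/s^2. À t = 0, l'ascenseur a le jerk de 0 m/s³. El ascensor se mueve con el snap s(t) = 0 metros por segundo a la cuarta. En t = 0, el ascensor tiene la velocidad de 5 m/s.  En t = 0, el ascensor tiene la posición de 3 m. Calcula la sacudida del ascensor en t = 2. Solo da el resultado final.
La respuesta es 0.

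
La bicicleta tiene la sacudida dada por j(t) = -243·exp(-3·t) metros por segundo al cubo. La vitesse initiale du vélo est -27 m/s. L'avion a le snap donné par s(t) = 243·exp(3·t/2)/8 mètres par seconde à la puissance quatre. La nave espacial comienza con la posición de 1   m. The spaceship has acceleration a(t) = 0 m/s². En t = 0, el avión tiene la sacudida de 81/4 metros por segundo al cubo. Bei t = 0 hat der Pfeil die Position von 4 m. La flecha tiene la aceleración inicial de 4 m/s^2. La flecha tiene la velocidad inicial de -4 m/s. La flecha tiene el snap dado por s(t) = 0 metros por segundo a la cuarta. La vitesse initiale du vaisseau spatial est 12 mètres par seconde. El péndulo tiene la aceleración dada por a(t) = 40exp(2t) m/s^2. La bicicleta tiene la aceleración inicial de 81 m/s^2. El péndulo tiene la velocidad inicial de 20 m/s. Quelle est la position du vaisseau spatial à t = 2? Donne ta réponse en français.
Nous devons intégrer notre équation de l'accélération a(t) = 0 2 fois. La primitive de l'accélération, avec v(0) = 12, donne la vitesse: v(t) = 12. En prenant ∫v(t)dt et en appliquant x(0) = 1, nous trouvons x(t) = 12·t + 1. De l'équation de la position x(t) = 12·t + 1, nous substituons t = 2 pour obtenir x = 25.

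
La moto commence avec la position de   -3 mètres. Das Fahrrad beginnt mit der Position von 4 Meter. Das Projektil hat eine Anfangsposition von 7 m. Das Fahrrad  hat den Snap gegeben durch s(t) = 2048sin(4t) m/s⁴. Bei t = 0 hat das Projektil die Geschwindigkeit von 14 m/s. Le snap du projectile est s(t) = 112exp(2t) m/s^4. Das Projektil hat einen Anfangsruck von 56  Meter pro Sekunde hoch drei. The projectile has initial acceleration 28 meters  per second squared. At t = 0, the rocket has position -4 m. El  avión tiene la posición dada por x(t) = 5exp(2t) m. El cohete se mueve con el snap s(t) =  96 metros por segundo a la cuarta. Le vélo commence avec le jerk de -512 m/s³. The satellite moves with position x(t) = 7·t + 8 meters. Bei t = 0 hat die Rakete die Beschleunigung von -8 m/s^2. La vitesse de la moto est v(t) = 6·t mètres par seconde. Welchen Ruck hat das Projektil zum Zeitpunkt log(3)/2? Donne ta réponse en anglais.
We need to integrate our snap equation s(t) = 112·exp(2·t) 1 time. The antiderivative of snap, with j(0) = 56, gives jerk: j(t) = 56·exp(2·t). Using j(t) = 56·exp(2·t) and substituting t = log(3)/2, we find j = 168.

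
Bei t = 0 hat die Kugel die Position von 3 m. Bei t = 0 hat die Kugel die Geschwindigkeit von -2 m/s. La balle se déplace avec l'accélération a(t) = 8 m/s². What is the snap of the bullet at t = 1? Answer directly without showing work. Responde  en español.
En t = 1, s = 0.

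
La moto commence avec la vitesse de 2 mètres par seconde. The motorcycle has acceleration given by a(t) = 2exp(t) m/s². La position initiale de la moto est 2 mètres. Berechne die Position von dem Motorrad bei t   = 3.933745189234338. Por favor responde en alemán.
Um dies zu lösen, müssen wir 2 Stammfunktionen unserer Gleichung für die Beschleunigung a(t) = 2·exp(t) finden. Die Stammfunktion von der Beschleunigung ist die Geschwindigkeit. Mit v(0) = 2 erhalten wir v(t) = 2·exp(t). Die Stammfunktion von der Geschwindigkeit ist die Position. Mit x(0) = 2 erhalten wir x(t) = 2·exp(t). Wir haben die Position x(t) = 2·exp(t). Durch Einsetzen von t = 3.933745189234338: x(3.933745189234338) = 102.195982803877.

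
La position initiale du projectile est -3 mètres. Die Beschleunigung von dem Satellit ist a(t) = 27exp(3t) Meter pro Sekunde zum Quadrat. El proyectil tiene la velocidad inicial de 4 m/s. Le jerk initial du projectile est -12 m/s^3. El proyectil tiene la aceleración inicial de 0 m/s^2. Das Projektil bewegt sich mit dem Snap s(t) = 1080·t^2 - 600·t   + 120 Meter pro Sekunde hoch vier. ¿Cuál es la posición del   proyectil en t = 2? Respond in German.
Um dies zu lösen, müssen wir 4 Integrale unserer Gleichung für den Snap s(t) = 1080·t^2 - 600·t + 120 finden. Mit ∫s(t)dt und Anwendung von j(0) = -12, finden wir j(t) = 360·t^3 - 300·t^2 + 120·t - 12. Die Stammfunktion von dem Ruck, mit a(0) = 0, ergibt die Beschleunigung: a(t) = 2·t·(45·t^3 - 50·t^2 + 30·t - 6). Die Stammfunktion von der Beschleunigung, mit v(0) = 4, ergibt die Geschwindigkeit: v(t) = 18·t^5 - 25·t^4 + 20·t^3 - 6·t^2 + 4. Durch Integration von der Geschwindigkeit und Verwendung der Anfangsbedingung x(0) = -3, erhalten wir x(t) = 3·t^6 - 5·t^5 + 5·t^4 - 2·t^3 + 4·t - 3. Aus der Gleichung für die Position x(t) = 3·t^6 - 5·t^5 + 5·t^4 - 2·t^3 + 4·t - 3, setzen wir t = 2 ein und erhalten x = 101.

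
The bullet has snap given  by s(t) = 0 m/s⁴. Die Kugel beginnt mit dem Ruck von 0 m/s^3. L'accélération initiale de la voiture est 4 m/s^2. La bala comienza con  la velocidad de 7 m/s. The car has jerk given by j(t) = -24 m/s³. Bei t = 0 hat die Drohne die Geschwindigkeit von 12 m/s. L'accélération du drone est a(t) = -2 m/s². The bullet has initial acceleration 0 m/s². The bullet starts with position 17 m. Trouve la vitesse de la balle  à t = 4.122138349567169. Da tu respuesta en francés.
Pour résoudre ceci, nous devons prendre 3 intégrales de notre équation du snap s(t) = 0. La primitive du snap est le jerk. En utilisant j(0) = 0, nous obtenons j(t) = 0. En prenant ∫j(t)dt et en appliquant a(0) = 0, nous trouvons a(t) = 0. En intégrant l'accélération et en utilisant la condition initiale v(0) = 7, nous obtenons v(t) = 7. Nous avons la vitesse v(t) = 7. En substituant t = 4.122138349567169: v(4.122138349567169) = 7.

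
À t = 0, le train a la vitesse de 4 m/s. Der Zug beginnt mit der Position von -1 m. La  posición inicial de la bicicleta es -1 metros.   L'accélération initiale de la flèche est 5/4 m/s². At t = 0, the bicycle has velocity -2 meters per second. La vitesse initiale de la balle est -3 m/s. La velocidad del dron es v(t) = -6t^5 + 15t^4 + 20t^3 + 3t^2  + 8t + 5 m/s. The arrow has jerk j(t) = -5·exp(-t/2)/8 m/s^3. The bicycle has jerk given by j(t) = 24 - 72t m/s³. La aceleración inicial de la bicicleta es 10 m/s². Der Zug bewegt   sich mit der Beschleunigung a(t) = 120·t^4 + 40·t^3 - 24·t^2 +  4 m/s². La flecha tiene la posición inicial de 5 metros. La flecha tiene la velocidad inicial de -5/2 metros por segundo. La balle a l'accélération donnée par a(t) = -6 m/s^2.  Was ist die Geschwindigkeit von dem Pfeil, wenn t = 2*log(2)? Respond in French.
En partant du jerk j(t) = -5·exp(-t/2)/8, nous prenons 2 primitives. En intégrant le jerk et en utilisant la condition initiale a(0) = 5/4, nous obtenons a(t) = 5·exp(-t/2)/4. En intégrant l'accélération et en utilisant la condition initiale v(0) = -5/2, nous obtenons v(t) = -5·exp(-t/2)/2. De l'équation de la vitesse v(t) = -5·exp(-t/2)/2, nous substituons t = 2*log(2) pour obtenir v = -5/4.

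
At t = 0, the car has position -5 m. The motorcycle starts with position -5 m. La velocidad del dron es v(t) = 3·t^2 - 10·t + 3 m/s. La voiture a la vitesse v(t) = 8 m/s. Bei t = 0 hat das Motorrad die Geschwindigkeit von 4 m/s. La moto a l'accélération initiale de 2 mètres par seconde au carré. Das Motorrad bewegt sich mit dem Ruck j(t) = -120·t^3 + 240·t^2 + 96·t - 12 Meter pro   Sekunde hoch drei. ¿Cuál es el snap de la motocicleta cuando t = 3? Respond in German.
Ausgehend von dem Ruck j(t) = -120·t^3 + 240·t^2 + 96·t - 12, nehmen wir 1 Ableitung. Mit d/dt von j(t) finden wir s(t) = -360·t^2 + 480·t + 96. Mit s(t) = -360·t^2 + 480·t + 96 und Einsetzen von t = 3, finden wir s = -1704.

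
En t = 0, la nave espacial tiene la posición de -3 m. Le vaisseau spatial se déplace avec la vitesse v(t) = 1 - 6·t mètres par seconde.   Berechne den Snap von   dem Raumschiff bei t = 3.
Ausgehend von der Geschwindigkeit v(t) = 1 - 6·t, nehmen wir 3 Ableitungen. Die Ableitung von der Geschwindigkeit ergibt die Beschleunigung: a(t) = -6. Mit d/dt von a(t) finden wir j(t) = 0. Durch Ableiten von dem Ruck erhalten wir den Snap: s(t) = 0. Mit s(t) = 0 und Einsetzen von t = 3, finden wir s = 0.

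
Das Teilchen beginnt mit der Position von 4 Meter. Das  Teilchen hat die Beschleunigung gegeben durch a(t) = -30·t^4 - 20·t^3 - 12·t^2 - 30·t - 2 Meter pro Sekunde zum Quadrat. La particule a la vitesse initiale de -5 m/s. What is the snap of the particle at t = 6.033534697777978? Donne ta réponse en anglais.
We must differentiate our acceleration equation a(t) = -30·t^4 - 20·t^3 - 12·t^2 - 30·t - 2 2 times. Taking d/dt of a(t), we find j(t) = -120·t^3 - 60·t^2 - 24·t - 30. The derivative of jerk gives snap: s(t) = -360·t^2 - 120·t - 24. Using s(t) = -360·t^2 - 120·t - 24 and substituting t = 6.033534697777978, we find s = -13853.2989054780.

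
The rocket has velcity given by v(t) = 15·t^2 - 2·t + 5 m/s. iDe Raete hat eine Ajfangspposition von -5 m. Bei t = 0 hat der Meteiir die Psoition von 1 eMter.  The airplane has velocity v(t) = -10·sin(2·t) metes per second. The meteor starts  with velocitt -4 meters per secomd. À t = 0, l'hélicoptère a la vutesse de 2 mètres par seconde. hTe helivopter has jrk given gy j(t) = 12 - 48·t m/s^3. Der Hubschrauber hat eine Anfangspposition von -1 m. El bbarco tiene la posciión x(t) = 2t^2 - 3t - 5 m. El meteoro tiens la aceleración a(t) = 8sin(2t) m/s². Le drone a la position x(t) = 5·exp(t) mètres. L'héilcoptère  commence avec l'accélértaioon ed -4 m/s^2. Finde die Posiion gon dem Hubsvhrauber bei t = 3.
Wir müssen unsere Gleichung für den Ruck j(t) = 12 - 48·t 3-mal integrieren. Das Integral von dem Ruck, mit a(0) = -4, ergibt die Beschleunigung: a(t) = -24·t^2 + 12·t - 4. Das Integral von der Beschleunigung, mit v(0) = 2, ergibt die Geschwindigkeit: v(t) = -8·t^3 + 6·t^2 - 4·t + 2. Die Stammfunktion von der Geschwindigkeit ist die Position. Mit x(0) = -1 erhalten wir x(t) = -2·t^4 + 2·t^3 - 2·t^2 + 2·t - 1. Aus der Gleichung für die Position x(t) = -2·t^4 + 2·t^3 - 2·t^2 + 2·t - 1, setzen wir t = 3 ein und erhalten x = -121.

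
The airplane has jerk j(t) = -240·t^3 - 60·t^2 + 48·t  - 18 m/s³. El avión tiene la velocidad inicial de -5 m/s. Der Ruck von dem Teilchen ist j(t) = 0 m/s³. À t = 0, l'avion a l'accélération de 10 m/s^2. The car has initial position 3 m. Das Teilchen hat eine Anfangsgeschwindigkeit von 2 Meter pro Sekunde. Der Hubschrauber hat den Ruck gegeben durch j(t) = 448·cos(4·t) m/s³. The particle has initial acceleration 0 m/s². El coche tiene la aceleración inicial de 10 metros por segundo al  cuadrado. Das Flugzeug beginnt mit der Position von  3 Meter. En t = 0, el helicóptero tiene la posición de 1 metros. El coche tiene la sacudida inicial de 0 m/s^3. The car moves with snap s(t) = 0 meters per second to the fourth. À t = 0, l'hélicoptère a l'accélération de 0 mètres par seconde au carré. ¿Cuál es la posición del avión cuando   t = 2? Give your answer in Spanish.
Debemos encontrar la integral de nuestra ecuación de la sacudida j(t) = -240·t^3 - 60·t^2 + 48·t - 18 3 veces. La integral de la sacudida, con a(0) = 10, da la aceleración: a(t) = -60·t^4 - 20·t^3 + 24·t^2 - 18·t + 10. Tomando ∫a(t)dt y aplicando v(0) = -5, encontramos v(t) = -12·t^5 - 5·t^4 + 8·t^3 - 9·t^2 + 10·t - 5. La antiderivada de la velocidad es la posición. Usando x(0) = 3, obtenemos x(t) = -2·t^6 - t^5 + 2·t^4 - 3·t^3 + 5·t^2 - 5·t + 3. De la ecuación de la posición x(t) = -2·t^6 - t^5 + 2·t^4 - 3·t^3 + 5·t^2 - 5·t + 3, sustituimos t = 2 para obtener x = -139.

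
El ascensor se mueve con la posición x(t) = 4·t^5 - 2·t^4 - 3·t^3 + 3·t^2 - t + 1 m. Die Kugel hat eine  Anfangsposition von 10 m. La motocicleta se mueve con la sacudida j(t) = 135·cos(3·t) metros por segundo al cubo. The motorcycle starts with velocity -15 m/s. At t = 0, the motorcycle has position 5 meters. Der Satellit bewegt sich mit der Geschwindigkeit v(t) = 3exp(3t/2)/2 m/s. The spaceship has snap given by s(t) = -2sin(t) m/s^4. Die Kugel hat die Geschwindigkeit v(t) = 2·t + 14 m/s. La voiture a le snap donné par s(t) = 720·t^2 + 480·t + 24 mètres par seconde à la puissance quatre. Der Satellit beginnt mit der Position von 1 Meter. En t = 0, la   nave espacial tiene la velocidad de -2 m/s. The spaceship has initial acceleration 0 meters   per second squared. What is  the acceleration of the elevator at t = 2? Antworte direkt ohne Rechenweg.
At t = 2, a = 514.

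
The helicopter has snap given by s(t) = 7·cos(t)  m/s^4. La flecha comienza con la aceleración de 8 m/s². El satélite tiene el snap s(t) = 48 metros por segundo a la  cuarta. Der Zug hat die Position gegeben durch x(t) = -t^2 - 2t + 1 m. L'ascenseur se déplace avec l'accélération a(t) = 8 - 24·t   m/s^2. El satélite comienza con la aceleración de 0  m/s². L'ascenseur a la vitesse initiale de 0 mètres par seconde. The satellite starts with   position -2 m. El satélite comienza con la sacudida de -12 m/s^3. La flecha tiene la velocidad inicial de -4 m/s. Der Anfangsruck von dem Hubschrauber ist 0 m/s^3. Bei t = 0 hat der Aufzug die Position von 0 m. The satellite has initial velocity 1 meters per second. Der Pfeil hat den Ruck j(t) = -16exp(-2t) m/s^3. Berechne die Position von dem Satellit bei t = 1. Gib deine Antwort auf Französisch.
Pour résoudre ceci, nous devons prendre 4 intégrales de notre équation du snap s(t) = 48. En prenant ∫s(t)dt et en appliquant j(0) = -12, nous trouvons j(t) = 48·t - 12. En intégrant le jerk et en utilisant la condition initiale a(0) = 0, nous obtenons a(t) = 12·t·(2·t - 1). En intégrant l'accélération et en utilisant la condition initiale v(0) = 1, nous obtenons v(t) = 8·t^3 - 6·t^2 + 1. La primitive de la vitesse, avec x(0) = -2, donne la position: x(t) = 2·t^4 - 2·t^3 + t - 2. Nous avons la position x(t) = 2·t^4 - 2·t^3 + t - 2. En substituant t = 1: x(1) = -1.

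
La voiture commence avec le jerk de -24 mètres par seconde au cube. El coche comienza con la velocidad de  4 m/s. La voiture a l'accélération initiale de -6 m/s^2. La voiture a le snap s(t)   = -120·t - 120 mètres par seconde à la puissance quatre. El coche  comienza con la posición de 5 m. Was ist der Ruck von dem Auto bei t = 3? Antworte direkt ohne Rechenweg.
j(3) = -924.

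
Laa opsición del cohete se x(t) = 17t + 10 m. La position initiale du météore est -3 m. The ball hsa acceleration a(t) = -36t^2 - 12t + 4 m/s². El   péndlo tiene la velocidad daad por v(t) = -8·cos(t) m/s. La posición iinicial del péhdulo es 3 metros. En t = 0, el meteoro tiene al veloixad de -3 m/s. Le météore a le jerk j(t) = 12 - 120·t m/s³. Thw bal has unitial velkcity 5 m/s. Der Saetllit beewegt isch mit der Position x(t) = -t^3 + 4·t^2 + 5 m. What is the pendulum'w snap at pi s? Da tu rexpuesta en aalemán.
Wir müssen unsere Gleichung für die Geschwindigkeit v(t) = -8·cos(t) 3-mal ableiten. Die Ableitung von der Geschwindigkeit ergibt die Beschleunigung: a(t) = 8·sin(t). Die Ableitung von der Beschleunigung ergibt den Ruck: j(t) = 8·cos(t). Mit d/dt von j(t) finden wir s(t) = -8·sin(t). Mit s(t) = -8·sin(t) und Einsetzen von t = pi, finden wir s = 0.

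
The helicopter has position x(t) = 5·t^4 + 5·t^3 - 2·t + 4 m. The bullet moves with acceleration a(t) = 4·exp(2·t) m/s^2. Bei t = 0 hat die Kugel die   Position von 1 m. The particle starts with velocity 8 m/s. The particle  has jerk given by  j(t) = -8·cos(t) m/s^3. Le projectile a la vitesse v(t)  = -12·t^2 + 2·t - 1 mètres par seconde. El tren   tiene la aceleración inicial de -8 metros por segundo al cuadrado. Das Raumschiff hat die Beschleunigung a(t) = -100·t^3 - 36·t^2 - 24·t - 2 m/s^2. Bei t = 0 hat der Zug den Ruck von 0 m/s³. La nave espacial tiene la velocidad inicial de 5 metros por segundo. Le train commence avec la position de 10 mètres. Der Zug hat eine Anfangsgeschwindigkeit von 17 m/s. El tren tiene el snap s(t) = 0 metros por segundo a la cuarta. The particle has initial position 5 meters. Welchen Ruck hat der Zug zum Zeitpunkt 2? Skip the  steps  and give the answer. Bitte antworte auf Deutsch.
Bei t = 2, j = 0.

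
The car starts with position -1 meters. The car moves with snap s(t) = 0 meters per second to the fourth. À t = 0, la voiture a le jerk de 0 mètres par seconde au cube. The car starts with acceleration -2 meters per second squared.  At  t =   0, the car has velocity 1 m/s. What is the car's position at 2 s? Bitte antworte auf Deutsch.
Um dies zu lösen, müssen wir 4 Stammfunktionen unserer Gleichung für den Snap s(t) = 0 finden. Durch Integration von dem Snap und Verwendung der Anfangsbedingung j(0) = 0, erhalten wir j(t) = 0. Mit ∫j(t)dt und Anwendung von a(0) = -2, finden wir a(t) = -2. Die Stammfunktion von der Beschleunigung, mit v(0) = 1, ergibt die Geschwindigkeit: v(t) = 1 - 2·t. Die Stammfunktion von der Geschwindigkeit ist die Position. Mit x(0) = -1 erhalten wir x(t) = -t^2 + t - 1. Wir haben die Position x(t) = -t^2 + t - 1. Durch Einsetzen von t = 2: x(2) = -3.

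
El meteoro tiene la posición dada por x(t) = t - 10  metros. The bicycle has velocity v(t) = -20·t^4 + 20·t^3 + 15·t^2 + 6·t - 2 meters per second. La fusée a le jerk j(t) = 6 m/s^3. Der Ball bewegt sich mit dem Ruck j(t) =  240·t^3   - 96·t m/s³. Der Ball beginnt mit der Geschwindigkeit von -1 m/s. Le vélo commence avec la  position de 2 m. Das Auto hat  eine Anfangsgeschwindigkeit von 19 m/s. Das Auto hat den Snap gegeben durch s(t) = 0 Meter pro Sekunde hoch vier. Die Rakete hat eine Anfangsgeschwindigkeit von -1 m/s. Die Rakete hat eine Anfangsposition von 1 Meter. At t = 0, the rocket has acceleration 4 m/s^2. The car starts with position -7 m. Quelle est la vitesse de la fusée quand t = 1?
Nous devons trouver la primitive de notre équation du jerk j(t) = 6 2 fois. L'intégrale du jerk est l'accélération. En utilisant a(0) = 4, nous obtenons a(t) = 6·t + 4. La primitive de l'accélération, avec v(0) = -1, donne la vitesse: v(t) = 3·t^2 + 4·t - 1. De l'équation de la vitesse v(t) = 3·t^2 + 4·t - 1, nous substituons t = 1 pour obtenir v = 6.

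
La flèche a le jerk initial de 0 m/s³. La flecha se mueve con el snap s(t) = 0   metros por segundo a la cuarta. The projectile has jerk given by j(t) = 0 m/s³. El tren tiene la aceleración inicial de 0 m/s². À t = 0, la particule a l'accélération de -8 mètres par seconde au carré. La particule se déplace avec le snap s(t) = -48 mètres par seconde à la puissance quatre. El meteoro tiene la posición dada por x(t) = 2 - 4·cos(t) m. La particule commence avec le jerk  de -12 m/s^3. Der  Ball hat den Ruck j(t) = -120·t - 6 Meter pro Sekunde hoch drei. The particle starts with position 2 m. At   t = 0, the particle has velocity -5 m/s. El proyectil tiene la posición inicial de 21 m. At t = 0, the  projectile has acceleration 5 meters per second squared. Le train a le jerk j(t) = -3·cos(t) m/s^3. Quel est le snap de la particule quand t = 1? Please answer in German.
Aus der Gleichung für den Snap s(t) = -48, setzen wir t = 1 ein und erhalten s = -48.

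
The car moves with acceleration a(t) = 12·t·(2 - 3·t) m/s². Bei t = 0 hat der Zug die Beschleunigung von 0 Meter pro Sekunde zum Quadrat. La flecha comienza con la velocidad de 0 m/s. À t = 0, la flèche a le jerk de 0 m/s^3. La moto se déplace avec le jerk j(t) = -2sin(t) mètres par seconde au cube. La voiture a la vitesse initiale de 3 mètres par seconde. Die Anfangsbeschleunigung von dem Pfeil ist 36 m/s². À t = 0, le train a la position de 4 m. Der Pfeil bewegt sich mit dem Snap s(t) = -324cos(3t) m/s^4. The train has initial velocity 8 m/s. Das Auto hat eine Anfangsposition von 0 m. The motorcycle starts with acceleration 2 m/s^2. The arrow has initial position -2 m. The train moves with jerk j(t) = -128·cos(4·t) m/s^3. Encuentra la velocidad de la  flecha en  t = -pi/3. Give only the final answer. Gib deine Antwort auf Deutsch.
Die Geschwindigkeit bei t = -pi/3 ist v = 0.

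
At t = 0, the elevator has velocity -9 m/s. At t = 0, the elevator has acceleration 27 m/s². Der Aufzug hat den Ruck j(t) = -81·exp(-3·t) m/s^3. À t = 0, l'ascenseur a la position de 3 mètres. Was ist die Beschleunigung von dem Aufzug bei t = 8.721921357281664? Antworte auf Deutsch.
Ausgehend von dem Ruck j(t) = -81·exp(-3·t), nehmen wir 1 Integral. Durch Integration von dem Ruck und Verwendung der Anfangsbedingung a(0) = 27, erhalten wir a(t) = 27·exp(-3·t). Mit a(t) = 27·exp(-3·t) und Einsetzen von t = 8.721921357281664, finden wir a = 1.16873705321908E-10.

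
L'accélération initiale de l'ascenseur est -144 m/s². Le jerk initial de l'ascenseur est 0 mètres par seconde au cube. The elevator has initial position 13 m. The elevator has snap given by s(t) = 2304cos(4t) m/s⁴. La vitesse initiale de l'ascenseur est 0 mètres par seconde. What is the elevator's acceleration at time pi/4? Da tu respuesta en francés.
Nous devons trouver la primitive de notre équation du snap s(t) = 2304·cos(4·t) 2 fois. En intégrant le snap et en utilisant la condition initiale j(0) = 0, nous obtenons j(t) = 576·sin(4·t). En intégrant le jerk et en utilisant la condition initiale a(0) = -144, nous obtenons a(t) = -144·cos(4·t). De l'équation de l'accélération a(t) = -144·cos(4·t), nous substituons t = pi/4 pour obtenir a = 144.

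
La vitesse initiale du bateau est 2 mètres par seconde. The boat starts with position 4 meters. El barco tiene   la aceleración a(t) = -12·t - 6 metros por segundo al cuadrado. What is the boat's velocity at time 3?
To solve this, we need to take 1 antiderivative of our acceleration equation a(t) = -12·t - 6. The integral of acceleration is velocity. Using v(0) = 2, we get v(t) = -6·t^2 - 6·t + 2. We have velocity v(t) = -6·t^2 - 6·t + 2. Substituting t = 3: v(3) = -70.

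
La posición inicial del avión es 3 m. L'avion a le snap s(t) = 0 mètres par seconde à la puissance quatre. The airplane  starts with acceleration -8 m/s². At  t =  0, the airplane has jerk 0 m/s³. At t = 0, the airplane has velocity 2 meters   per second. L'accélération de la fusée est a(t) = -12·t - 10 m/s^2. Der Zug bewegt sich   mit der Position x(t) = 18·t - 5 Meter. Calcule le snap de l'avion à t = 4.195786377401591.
De l'équation du snap s(t) = 0, nous substituons t = 4.195786377401591 pour obtenir s = 0.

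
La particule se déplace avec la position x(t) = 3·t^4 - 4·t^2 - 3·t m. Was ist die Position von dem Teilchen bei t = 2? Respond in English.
From the given position equation x(t) = 3·t^4 - 4·t^2 - 3·t, we substitute t = 2 to get x = 26.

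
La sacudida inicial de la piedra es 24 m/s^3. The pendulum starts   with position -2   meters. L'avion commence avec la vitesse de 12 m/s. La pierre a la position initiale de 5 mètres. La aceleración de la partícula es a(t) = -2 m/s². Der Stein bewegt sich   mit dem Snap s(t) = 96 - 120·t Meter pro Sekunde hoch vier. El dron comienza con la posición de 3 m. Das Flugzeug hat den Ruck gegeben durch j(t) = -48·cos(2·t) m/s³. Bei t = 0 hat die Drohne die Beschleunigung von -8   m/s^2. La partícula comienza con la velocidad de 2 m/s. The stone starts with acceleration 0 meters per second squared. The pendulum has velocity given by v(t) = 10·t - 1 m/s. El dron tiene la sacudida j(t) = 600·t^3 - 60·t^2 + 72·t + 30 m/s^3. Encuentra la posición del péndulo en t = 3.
Partiendo de la velocidad v(t) = 10·t - 1, tomamos 1 antiderivada. Integrando la velocidad y usando la condición inicial x(0) = -2, obtenemos x(t) = 5·t^2 - t - 2. Usando x(t) = 5·t^2 - t - 2 y sustituyendo t = 3, encontramos x = 40.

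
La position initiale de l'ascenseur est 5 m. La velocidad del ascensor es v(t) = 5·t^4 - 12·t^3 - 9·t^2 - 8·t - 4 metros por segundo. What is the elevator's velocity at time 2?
From the given velocity equation v(t) = 5·t^4 - 12·t^3 - 9·t^2 - 8·t - 4, we substitute t = 2 to get v = -72.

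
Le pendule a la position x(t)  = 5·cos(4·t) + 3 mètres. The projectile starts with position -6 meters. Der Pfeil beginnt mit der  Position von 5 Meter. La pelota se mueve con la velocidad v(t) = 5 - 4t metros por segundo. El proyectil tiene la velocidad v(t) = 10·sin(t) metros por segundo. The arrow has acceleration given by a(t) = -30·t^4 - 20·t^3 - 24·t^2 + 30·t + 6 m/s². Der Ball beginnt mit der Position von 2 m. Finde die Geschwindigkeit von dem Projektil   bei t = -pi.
Wir haben die Geschwindigkeit v(t) = 10·sin(t). Durch Einsetzen von t = -pi: v(-pi) = 0.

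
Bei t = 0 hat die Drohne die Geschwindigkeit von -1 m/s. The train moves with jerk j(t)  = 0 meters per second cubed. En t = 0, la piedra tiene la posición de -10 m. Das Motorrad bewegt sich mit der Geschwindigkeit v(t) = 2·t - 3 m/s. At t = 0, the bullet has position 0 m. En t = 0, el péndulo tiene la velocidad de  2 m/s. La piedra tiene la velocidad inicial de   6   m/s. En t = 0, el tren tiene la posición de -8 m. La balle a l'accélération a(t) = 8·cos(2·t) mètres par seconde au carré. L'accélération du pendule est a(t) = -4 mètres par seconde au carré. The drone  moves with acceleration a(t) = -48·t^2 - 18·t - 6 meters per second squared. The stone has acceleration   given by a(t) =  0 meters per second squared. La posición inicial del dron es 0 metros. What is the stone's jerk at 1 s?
We must differentiate our acceleration equation a(t) = 0 1 time. Taking d/dt of a(t), we find j(t) = 0. Using j(t) = 0 and substituting t = 1, we find j = 0.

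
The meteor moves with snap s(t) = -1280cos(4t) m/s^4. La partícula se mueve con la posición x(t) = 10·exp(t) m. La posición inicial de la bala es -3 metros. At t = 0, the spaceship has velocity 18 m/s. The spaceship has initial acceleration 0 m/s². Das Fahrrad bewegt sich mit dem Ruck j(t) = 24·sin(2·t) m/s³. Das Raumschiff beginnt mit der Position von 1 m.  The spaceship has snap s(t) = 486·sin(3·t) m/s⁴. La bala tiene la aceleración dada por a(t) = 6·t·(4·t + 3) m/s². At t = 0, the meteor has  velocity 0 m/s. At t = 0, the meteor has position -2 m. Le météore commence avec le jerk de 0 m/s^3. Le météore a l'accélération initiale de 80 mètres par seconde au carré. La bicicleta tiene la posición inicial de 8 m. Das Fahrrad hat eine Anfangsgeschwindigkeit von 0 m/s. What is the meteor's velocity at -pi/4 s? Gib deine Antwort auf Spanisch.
Necesitamos integrar nuestra ecuación del snap s(t) = -1280·cos(4·t) 3 veces. Tomando ∫s(t)dt y aplicando j(0) = 0, encontramos j(t) = -320·sin(4·t). Tomando ∫j(t)dt y aplicando a(0) = 80, encontramos a(t) = 80·cos(4·t). La antiderivada de la aceleración, con v(0) = 0, da la velocidad: v(t) = 20·sin(4·t). De la ecuación de la velocidad v(t) = 20·sin(4·t), sustituimos t = -pi/4 para obtener v = 0.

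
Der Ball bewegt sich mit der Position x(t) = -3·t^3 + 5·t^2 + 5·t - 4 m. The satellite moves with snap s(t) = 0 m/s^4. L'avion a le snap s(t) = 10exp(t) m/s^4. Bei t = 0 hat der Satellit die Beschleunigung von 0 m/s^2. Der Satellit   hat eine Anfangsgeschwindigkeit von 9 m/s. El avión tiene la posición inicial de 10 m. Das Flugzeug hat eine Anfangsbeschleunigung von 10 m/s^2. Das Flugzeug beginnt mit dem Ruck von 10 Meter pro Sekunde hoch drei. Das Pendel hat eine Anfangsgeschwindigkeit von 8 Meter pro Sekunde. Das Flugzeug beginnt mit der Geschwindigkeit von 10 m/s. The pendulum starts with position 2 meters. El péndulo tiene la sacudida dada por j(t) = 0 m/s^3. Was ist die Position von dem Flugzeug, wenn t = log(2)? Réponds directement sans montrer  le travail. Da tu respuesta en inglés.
At t = log(2), x = 20.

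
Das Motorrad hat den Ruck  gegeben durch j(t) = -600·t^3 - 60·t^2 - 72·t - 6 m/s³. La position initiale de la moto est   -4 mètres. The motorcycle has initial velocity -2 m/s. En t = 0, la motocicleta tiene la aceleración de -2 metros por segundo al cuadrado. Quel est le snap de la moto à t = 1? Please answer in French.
En partant du jerk j(t) = -600·t^3 - 60·t^2 - 72·t - 6, nous prenons 1 dérivée. La dérivée du jerk donne le snap: s(t) = -1800·t^2 - 120·t - 72. De l'équation du snap s(t) = -1800·t^2 - 120·t - 72, nous substituons t = 1 pour obtenir s = -1992.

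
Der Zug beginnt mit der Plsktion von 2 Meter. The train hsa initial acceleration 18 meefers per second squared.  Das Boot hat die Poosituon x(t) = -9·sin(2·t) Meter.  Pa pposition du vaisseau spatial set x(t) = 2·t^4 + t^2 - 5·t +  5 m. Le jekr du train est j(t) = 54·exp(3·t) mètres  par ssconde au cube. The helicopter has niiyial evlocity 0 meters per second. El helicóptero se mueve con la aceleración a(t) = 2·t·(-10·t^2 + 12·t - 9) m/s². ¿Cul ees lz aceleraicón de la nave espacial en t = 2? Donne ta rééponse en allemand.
Ausgehend von der Position x(t) = 2·t^4 + t^2 - 5·t + 5, nehmen wir 2 Ableitungen. Durch Ableiten von der Position erhalten wir die Geschwindigkeit: v(t) = 8·t^3 + 2·t - 5. Die Ableitung von der Geschwindigkeit ergibt die Beschleunigung: a(t) = 24·t^2 + 2. Aus der Gleichung für die Beschleunigung a(t) = 24·t^2 + 2, setzen wir t = 2 ein und erhalten a = 98.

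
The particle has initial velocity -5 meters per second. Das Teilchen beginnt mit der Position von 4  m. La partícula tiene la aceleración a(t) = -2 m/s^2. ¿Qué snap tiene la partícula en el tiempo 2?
Partiendo de la aceleración a(t) = -2, tomamos 2 derivadas. Tomando d/dt de a(t), encontramos j(t) = 0. Derivando la sacudida, obtenemos el snap: s(t) = 0. Tenemos el snap s(t) = 0. Sustituyendo t = 2: s(2) = 0.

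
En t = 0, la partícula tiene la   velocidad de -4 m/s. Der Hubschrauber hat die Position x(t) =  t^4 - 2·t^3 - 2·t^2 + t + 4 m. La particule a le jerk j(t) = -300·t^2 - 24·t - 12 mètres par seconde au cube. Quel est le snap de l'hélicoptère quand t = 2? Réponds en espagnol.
Debemos derivar nuestra ecuación de la posición x(t) = t^4 - 2·t^3 - 2·t^2 + t + 4 4 veces. La derivada de la posición da la velocidad: v(t) = 4·t^3 - 6·t^2 - 4·t + 1. Derivando la velocidad, obtenemos la aceleración: a(t) = 12·t^2 - 12·t - 4. Derivando la aceleración, obtenemos la sacudida: j(t) = 24·t - 12. Tomando d/dt de j(t), encontramos s(t) = 24. De la ecuación del snap s(t) = 24, sustituimos t = 2 para obtener s = 24.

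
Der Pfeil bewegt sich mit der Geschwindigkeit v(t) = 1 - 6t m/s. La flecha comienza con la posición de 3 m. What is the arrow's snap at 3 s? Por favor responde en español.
Para resolver esto, necesitamos tomar 3 derivadas de nuestra ecuación de la velocidad v(t) = 1 - 6·t. La derivada de la velocidad da la aceleración: a(t) = -6. Tomando d/dt de a(t), encontramos j(t) = 0. Derivando la sacudida, obtenemos el snap: s(t) = 0. Usando s(t) = 0 y sustituyendo t = 3, encontramos s = 0.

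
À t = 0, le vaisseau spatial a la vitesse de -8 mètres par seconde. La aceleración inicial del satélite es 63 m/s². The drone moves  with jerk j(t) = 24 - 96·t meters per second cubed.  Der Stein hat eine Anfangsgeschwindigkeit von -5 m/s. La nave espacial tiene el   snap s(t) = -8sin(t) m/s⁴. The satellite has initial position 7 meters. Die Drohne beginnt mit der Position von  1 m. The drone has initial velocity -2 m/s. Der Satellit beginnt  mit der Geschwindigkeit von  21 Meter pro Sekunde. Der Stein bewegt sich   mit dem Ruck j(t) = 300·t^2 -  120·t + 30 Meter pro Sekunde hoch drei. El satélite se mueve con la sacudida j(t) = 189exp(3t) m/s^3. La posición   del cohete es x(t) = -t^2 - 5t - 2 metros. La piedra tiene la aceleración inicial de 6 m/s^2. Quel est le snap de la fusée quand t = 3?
En partant de la position x(t) = -t^2 - 5·t - 2, nous prenons 4 dérivées. En prenant d/dt de x(t), nous trouvons v(t) = -2·t - 5. La dérivée de la vitesse donne l'accélération: a(t) = -2. La dérivée de l'accélération donne le jerk: j(t) = 0. En prenant d/dt de j(t), nous trouvons s(t) = 0. En utilisant s(t) = 0 et en substituant t = 3, nous trouvons s = 0.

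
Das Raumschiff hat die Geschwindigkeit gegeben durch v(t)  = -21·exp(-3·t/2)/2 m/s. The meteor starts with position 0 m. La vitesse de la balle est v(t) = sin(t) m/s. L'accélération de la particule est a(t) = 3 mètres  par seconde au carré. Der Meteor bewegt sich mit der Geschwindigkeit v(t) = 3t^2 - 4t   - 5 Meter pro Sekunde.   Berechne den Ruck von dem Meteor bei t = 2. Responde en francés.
En partant de la vitesse v(t) = 3·t^2 - 4·t - 5, nous prenons 2 dérivées. En dérivant la vitesse, nous obtenons l'accélération: a(t) = 6·t - 4. La dérivée de l'accélération donne le jerk: j(t) = 6. De l'équation du jerk j(t) = 6, nous substituons t = 2 pour obtenir j = 6.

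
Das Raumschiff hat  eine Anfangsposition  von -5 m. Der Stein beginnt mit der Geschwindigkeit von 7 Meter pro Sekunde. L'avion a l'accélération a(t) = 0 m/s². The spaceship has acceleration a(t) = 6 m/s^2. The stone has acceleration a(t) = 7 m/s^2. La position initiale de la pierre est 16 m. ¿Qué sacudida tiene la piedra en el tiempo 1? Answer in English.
We must differentiate our acceleration equation a(t) = 7 1 time. Taking d/dt of a(t), we find j(t) = 0. Using j(t) = 0 and substituting t = 1, we find j = 0.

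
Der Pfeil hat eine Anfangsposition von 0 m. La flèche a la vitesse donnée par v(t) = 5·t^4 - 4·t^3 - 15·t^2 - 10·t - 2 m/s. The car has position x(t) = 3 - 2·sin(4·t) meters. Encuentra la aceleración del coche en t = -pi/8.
Debemos derivar nuestra ecuación de la posición x(t) = 3 - 2·sin(4·t) 2 veces. Tomando d/dt de x(t), encontramos v(t) = -8·cos(4·t). Tomando d/dt de v(t), encontramos a(t) = 32·sin(4·t). Usando a(t) = 32·sin(4·t) y sustituyendo t = -pi/8, encontramos a = -32.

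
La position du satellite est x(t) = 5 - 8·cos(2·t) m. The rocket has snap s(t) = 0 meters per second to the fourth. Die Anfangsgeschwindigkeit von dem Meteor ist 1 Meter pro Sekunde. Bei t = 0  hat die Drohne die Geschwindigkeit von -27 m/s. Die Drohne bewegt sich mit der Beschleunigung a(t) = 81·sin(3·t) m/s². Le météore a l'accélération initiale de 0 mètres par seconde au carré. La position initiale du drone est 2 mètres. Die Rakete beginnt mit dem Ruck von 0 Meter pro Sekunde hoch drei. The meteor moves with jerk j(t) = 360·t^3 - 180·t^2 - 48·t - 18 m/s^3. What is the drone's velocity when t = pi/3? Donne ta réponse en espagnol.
Partiendo de la aceleración a(t) = 81·sin(3·t), tomamos 1 integral. La antiderivada de la aceleración es la velocidad. Usando v(0) = -27, obtenemos v(t) = -27·cos(3·t). De la ecuación de la velocidad v(t) = -27·cos(3·t), sustituimos t = pi/3 para obtener v = 27.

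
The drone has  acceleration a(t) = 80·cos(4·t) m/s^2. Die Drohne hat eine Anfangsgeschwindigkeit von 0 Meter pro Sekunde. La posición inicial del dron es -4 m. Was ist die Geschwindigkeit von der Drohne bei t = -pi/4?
Um dies zu lösen, müssen wir 1 Integral unserer Gleichung für die Beschleunigung a(t) = 80·cos(4·t) finden. Das Integral von der Beschleunigung, mit v(0) = 0, ergibt die Geschwindigkeit: v(t) = 20·sin(4·t). Mit v(t) = 20·sin(4·t) und Einsetzen von t = -pi/4, finden wir v = 0.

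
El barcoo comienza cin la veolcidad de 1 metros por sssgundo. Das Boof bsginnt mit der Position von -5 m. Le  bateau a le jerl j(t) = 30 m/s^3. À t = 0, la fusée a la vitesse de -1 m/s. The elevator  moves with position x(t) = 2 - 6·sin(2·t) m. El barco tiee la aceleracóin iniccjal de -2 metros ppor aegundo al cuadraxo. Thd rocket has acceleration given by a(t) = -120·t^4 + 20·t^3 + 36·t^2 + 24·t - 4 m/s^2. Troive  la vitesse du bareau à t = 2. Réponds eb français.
Pour résoudre ceci, nous devons prendre 2 primitives de notre équation du jerk j(t) = 30. La primitive du jerk est l'accélération. En utilisant a(0) = -2, nous obtenons a(t) = 30·t - 2. En prenant ∫a(t)dt et en appliquant v(0) = 1, nous trouvons v(t) = 15·t^2 - 2·t + 1. De l'équation de la vitesse v(t) = 15·t^2 - 2·t + 1, nous substituons t = 2 pour obtenir v = 57.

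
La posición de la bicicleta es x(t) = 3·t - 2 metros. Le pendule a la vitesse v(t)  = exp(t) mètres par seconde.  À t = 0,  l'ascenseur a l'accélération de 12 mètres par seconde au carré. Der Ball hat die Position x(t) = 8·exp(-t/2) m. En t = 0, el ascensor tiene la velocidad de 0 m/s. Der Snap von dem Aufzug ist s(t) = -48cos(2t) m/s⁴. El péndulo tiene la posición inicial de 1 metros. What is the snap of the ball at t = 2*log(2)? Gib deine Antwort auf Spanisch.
Para resolver esto, necesitamos tomar 4 derivadas de nuestra ecuación de la posición x(t) = 8·exp(-t/2). La derivada de la posición da la velocidad: v(t) = -4·exp(-t/2). Derivando la velocidad, obtenemos la aceleración: a(t) = 2·exp(-t/2). Tomando d/dt de a(t), encontramos j(t) = -exp(-t/2). Derivando la sacudida, obtenemos el snap: s(t) = exp(-t/2)/2. Usando s(t) = exp(-t/2)/2 y sustituyendo t = 2*log(2), encontramos s = 1/4.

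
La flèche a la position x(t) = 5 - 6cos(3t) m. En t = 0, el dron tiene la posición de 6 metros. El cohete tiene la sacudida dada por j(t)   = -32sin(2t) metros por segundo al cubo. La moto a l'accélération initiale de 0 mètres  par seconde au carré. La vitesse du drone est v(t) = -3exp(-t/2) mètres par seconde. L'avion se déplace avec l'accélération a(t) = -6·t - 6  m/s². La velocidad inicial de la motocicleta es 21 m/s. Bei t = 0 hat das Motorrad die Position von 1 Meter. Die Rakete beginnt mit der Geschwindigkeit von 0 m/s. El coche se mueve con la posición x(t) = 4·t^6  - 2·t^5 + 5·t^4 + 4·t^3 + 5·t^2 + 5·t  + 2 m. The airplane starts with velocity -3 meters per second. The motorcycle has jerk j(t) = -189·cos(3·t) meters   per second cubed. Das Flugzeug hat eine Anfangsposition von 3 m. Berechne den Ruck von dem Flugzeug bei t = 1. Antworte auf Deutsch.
Um dies zu lösen, müssen wir 1 Ableitung unserer Gleichung für die Beschleunigung a(t) = -6·t - 6 nehmen. Durch Ableiten von der Beschleunigung erhalten wir den Ruck: j(t) = -6. Aus der Gleichung für den Ruck j(t) = -6, setzen wir t = 1 ein und erhalten j = -6.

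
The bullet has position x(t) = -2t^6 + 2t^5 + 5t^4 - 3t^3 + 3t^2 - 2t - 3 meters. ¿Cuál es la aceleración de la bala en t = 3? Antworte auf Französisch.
Nous devons dériver notre équation de la position x(t) = -2·t^6 + 2·t^5 + 5·t^4 - 3·t^3 + 3·t^2 - 2·t - 3 2 fois. En dérivant la position, nous obtenons la vitesse: v(t) = -12·t^5 + 10·t^4 + 20·t^3 - 9·t^2 + 6·t - 2. La dérivée de la vitesse donne l'accélération: a(t) = -60·t^4 + 40·t^3 + 60·t^2 - 18·t + 6. Nous avons l'accélération a(t) = -60·t^4 + 40·t^3 + 60·t^2 - 18·t + 6. En substituant t = 3: a(3) = -3288.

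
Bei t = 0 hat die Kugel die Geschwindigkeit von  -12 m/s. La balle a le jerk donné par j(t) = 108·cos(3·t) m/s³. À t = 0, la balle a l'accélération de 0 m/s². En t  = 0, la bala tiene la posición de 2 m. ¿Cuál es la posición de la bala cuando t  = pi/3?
Necesitamos integrar nuestra ecuación de la sacudida j(t) = 108·cos(3·t) 3 veces. Integrando la sacudida y usando la condición inicial a(0) = 0, obtenemos a(t) = 36·sin(3·t). Integrando la aceleración y usando la condición inicial v(0) = -12, obtenemos v(t) = -12·cos(3·t). Integrando la velocidad y usando la condición inicial x(0) = 2, obtenemos x(t) = 2 - 4·sin(3·t). Tenemos la posición x(t) = 2 - 4·sin(3·t). Sustituyendo t = pi/3: x(pi/3) = 2.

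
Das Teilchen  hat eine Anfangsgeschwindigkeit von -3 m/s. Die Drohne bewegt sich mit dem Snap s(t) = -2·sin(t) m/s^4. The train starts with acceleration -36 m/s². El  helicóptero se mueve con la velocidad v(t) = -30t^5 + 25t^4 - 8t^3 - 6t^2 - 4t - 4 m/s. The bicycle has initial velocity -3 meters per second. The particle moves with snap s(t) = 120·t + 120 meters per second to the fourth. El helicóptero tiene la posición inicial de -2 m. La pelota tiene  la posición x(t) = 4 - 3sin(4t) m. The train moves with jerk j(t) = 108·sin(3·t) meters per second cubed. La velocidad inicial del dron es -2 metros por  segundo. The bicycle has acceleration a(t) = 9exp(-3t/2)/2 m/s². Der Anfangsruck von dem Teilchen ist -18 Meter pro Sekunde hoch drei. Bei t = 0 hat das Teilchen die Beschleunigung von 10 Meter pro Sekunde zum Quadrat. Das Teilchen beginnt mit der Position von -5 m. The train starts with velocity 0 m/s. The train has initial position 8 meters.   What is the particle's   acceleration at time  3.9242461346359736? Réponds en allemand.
Ausgehend von dem Snap s(t) = 120·t + 120, nehmen wir 2 Stammfunktionen. Mit ∫s(t)dt und Anwendung von j(0) = -18, finden wir j(t) = 60·t^2 + 120·t - 18. Durch Integration von dem Ruck und Verwendung der Anfangsbedingung a(0) = 10, erhalten wir a(t) = 20·t^3 + 60·t^2 - 18·t + 10. Aus der Gleichung für die Beschleunigung a(t) = 20·t^3 + 60·t^2 - 18·t + 10, setzen wir t = 3.9242461346359736 ein und erhalten a = 2071.99090339209.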